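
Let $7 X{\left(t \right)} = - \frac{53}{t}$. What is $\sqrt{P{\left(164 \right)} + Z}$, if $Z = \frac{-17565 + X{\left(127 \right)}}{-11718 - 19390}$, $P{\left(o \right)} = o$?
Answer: $\frac{\sqrt{642137710764682}}{1975358} \approx 12.828$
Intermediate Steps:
$X{\left(t \right)} = - \frac{53}{7 t}$ ($X{\left(t \right)} = \frac{\left(-53\right) \frac{1}{t}}{7} = - \frac{53}{7 t}$)
$Z = \frac{7807669}{13827506}$ ($Z = \frac{-17565 - \frac{53}{7 \cdot 127}}{-11718 - 19390} = \frac{-17565 - \frac{53}{889}}{-31108} = \left(-17565 - \frac{53}{889}\right) \left(- \frac{1}{31108}\right) = \left(- \frac{15615338}{889}\right) \left(- \frac{1}{31108}\right) = \frac{7807669}{13827506} \approx 0.56465$)
$\sqrt{P{\left(164 \right)} + Z} = \sqrt{164 + \frac{7807669}{13827506}} = \sqrt{\frac{2275518653}{13827506}} = \frac{\sqrt{642137710764682}}{1975358}$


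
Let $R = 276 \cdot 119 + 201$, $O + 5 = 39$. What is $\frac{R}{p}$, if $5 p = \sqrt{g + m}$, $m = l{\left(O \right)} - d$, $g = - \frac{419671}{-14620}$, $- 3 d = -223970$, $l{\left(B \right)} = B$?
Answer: $- \frac{330450 i \sqrt{35874093426855}}{3271691147} \approx - 604.96 i$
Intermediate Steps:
$O = 34$ ($O = -5 + 39 = 34$)
$R = 33045$ ($R = 32844 + 201 = 33045$)
$d = \frac{223970}{3}$ ($d = \left(- \frac{1}{3}\right) \left(-223970\right) = \frac{223970}{3} \approx 74657.0$)
$g = \frac{419671}{14620}$ ($g = \left(-419671\right) \left(- \frac{1}{14620}\right) = \frac{419671}{14620} \approx 28.705$)
$m = - \frac{223868}{3}$ ($m = 34 - \frac{223970}{3} = - \frac{223868}{3} \approx -74623.0$)
$p = \frac{i \sqrt{35874093426855}}{109650}$ ($p = \frac{\sqrt{\frac{419671}{14620} - \frac{223868}{3}}}{5} = \frac{\sqrt{- \frac{3271691147}{43860}}}{5} = \frac{\frac{1}{21930} i \sqrt{35874093426855}}{5} = \frac{i \sqrt{35874093426855}}{109650} \approx 54.624 i$)
$\frac{R}{p} = \frac{33045}{\frac{1}{109650} i \sqrt{35874093426855}} = 33045 \left(- \frac{10 i \sqrt{35874093426855}}{3271691147}\right) = - \frac{330450 i \sqrt{35874093426855}}{3271691147}$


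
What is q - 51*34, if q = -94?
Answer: -1828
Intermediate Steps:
q - 51*34 = -94 - 51*34 = -94 - 1734 = -1828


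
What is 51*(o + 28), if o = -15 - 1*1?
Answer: 612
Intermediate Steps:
o = -16 (o = -15 - 1 = -16)
51*(o + 28) = 51*(-16 + 28) = 51*12 = 612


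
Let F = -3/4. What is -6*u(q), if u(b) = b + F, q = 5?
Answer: -51/2 ≈ -25.500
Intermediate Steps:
F = -¾ (F = -3*¼ = -¾ ≈ -0.75000)
u(b) = -¾ + b (u(b) = b - ¾ = -¾ + b)
-6*u(q) = -6*(-¾ + 5) = -6*17/4 = -51/2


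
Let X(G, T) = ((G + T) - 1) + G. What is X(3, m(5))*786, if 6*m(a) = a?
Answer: 4585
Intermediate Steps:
m(a) = a/6
X(G, T) = -1 + T + 2*G (X(G, T) = (-1 + G + T) + G = -1 + T + 2*G)
X(3, m(5))*786 = (-1 + (⅙)*5 + 2*3)*786 = (-1 + ⅚ + 6)*786 = (35/6)*786 = 4585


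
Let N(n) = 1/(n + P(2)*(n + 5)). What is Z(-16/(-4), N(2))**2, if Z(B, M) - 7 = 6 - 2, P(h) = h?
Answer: 121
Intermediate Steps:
N(n) = 1/(10 + 3*n) (N(n) = 1/(n + 2*(n + 5)) = 1/(n + 2*(5 + n)) = 1/(n + (10 + 2*n)) = 1/(10 + 3*n))
Z(B, M) = 11 (Z(B, M) = 7 + (6 - 2) = 7 + 4 = 11)
Z(-16/(-4), N(2))**2 = 11**2 = 121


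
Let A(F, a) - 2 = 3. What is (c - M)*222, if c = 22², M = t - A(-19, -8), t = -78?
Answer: 125874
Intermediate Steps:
A(F, a) = 5 (A(F, a) = 2 + 3 = 5)
M = -83 (M = -78 - 1*5 = -78 - 5 = -83)
c = 484
(c - M)*222 = (484 - 1*(-83))*222 = (484 + 83)*222 = 567*222 = 125874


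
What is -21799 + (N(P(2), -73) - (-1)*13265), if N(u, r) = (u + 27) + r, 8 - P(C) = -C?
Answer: -8570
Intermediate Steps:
P(C) = 8 + C (P(C) = 8 - (-1)*C = 8 + C)
N(u, r) = 27 + r + u (N(u, r) = (27 + u) + r = 27 + r + u)
-21799 + (N(P(2), -73) - (-1)*13265) = -21799 + ((27 - 73 + (8 + 2)) - (-1)*13265) = -21799 + ((27 - 73 + 10) - 1*(-13265)) = -21799 + (-36 + 13265) = -21799 + 13229 = -8570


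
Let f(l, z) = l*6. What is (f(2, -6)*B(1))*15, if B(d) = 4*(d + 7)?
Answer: 5760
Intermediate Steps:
f(l, z) = 6*l
B(d) = 28 + 4*d (B(d) = 4*(7 + d) = 28 + 4*d)
(f(2, -6)*B(1))*15 = ((6*2)*(28 + 4*1))*15 = (12*(28 + 4))*15 = (12*32)*15 = 384*15 = 5760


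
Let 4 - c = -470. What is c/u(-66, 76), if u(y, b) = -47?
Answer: -474/47 ≈ -10.085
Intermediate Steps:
c = 474 (c = 4 - 1*(-470) = 4 + 470 = 474)
c/u(-66, 76) = 474/(-47) = 474*(-1/47) = -474/47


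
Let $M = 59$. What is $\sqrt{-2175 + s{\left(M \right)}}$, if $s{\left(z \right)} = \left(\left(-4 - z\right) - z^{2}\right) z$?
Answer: $i \sqrt{211271} \approx 459.64 i$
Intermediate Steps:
$s{\left(z \right)} = z \left(-4 - z - z^{2}\right)$ ($s{\left(z \right)} = \left(-4 - z - z^{2}\right) z = z \left(-4 - z - z^{2}\right)$)
$\sqrt{-2175 + s{\left(M \right)}} = \sqrt{-2175 - 59 \left(4 + 59 + 59^{2}\right)} = \sqrt{-2175 - 59 \left(4 + 59 + 3481\right)} = \sqrt{-2175 - 59 \cdot 3544} = \sqrt{-2175 - 209096} = \sqrt{-211271} = i \sqrt{211271}$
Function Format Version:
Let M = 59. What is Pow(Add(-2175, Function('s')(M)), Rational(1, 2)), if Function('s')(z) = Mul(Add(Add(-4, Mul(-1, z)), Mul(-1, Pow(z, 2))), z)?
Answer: Mul(I, Pow(211271, Rational(1, 2))) ≈ Mul(459.64, I)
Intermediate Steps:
Function('s')(z) = Mul(z, Add(-4, Mul(-1, z), Mul(-1, Pow(z, 2)))) (Function('s')(z) = Mul(Add(-4, Mul(-1, z), Mul(-1, Pow(z, 2))), z) = Mul(z, Add(-4, Mul(-1, z), Mul(-1, Pow(z, 2)))))
Pow(Add(-2175, Function('s')(M)), Rational(1, 2)) = Pow(Add(-2175, Mul(-1, 59, Add(4, 59, Pow(59, 2)))), Rational(1, 2)) = Pow(Add(-2175, Mul(-1, 59, Add(4, 59, 3481))), Rational(1, 2)) = Pow(Add(-2175, Mul(-1, 59, 3544)), Rational(1, 2)) = Pow(Add(-2175, -209096), Rational(1, 2)) = Pow(-211271, Rational(1, 2)) = Mul(I, Pow(211271, Rational(1, 2)))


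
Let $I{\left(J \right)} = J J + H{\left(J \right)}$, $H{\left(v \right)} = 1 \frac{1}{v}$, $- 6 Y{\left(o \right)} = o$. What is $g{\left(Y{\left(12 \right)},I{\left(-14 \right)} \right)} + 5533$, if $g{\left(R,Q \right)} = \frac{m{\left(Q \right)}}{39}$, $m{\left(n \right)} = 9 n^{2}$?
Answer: $\frac{2820787}{196} \approx 14392.0$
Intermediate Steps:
$Y{\left(o \right)} = - \frac{o}{6}$
$H{\left(v \right)} = \frac{1}{v}$
$I{\left(J \right)} = \frac{1}{J} + J^{2}$ ($I{\left(J \right)} = J J + \frac{1}{J} = J^{2} + \frac{1}{J} = \frac{1}{J} + J^{2}$)
$g{\left(R,Q \right)} = \frac{3 Q^{2}}{13}$ ($g{\left(R,Q \right)} = \frac{9 Q^{2}}{39} = 9 Q^{2} \cdot \frac{1}{39} = \frac{3 Q^{2}}{13}$)
$g{\left(Y{\left(12 \right)},I{\left(-14 \right)} \right)} + 5533 = \frac{3 \left(\frac{1 + \left(-14\right)^{3}}{-14}\right)^{2}}{13} + 5533 = \frac{3 \left(- \frac{1 - 2744}{14}\right)^{2}}{13} + 5533 = \frac{3 \left(\left(- \frac{1}{14}\right) \left(-2743\right)\right)^{2}}{13} + 5533 = \frac{3 \left(\frac{2743}{14}\right)^{2}}{13} + 5533 = \frac{3}{13} \cdot \frac{7524049}{196} + 5533 = \frac{1736319}{196} + 5533 = \frac{2820787}{196}$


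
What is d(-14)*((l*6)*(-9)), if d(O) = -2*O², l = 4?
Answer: 84672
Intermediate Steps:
d(-14)*((l*6)*(-9)) = (-2*(-14)²)*((4*6)*(-9)) = (-2*196)*(24*(-9)) = -392*(-216) = 84672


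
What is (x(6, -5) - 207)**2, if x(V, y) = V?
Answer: 40401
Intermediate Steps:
(x(6, -5) - 207)**2 = (6 - 207)**2 = (-201)**2 = 40401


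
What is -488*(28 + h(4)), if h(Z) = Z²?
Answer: -21472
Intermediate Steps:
-488*(28 + h(4)) = -488*(28 + 4²) = -488*(28 + 16) = -488*44 = -21472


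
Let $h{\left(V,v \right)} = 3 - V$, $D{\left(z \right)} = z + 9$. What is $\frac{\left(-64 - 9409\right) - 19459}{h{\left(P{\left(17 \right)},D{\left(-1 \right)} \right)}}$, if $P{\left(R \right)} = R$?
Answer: $\frac{14466}{7} \approx 2066.6$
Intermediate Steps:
$D{\left(z \right)} = 9 + z$
$\frac{\left(-64 - 9409\right) - 19459}{h{\left(P{\left(17 \right)},D{\left(-1 \right)} \right)}} = \frac{\left(-64 - 9409\right) - 19459}{3 - 17} = \frac{-9473 - 19459}{3 - 17} = - \frac{28932}{-14} = \left(-28932\right) \left(- \frac{1}{14}\right) = \frac{14466}{7}$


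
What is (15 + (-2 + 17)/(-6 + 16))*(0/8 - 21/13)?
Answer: -693/26 ≈ -26.654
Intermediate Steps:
(15 + (-2 + 17)/(-6 + 16))*(0/8 - 21/13) = (15 + 15/10)*(0*(⅛) - 21*1/13) = (15 + 15*(⅒))*(0 - 21/13) = (15 + 3/2)*(-21/13) = (33/2)*(-21/13) = -693/26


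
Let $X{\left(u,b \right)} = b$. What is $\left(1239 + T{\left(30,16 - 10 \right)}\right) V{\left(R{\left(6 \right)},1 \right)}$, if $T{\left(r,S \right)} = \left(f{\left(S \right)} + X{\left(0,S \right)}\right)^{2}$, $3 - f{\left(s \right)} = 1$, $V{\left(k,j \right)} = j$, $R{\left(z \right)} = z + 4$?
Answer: $1303$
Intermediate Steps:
$R{\left(z \right)} = 4 + z$
$f{\left(s \right)} = 2$ ($f{\left(s \right)} = 3 - 1 = 2$)
$T{\left(r,S \right)} = \left(2 + S\right)^{2}$
$\left(1239 + T{\left(30,16 - 10 \right)}\right) V{\left(R{\left(6 \right)},1 \right)} = \left(1239 + \left(2 + \left(16 - 10\right)\right)^{2}\right) 1 = \left(1239 + \left(2 + 6\right)^{2}\right) 1 = \left(1239 + 8^{2}\right) 1 = \left(1239 + 64\right) 1 = 1303 \cdot 1 = 1303$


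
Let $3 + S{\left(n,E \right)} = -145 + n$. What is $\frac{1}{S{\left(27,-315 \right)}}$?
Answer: $- \frac{1}{121} \approx -0.0082645$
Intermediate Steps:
$S{\left(n,E \right)} = -148 + n$ ($S{\left(n,E \right)} = -3 + \left(-145 + n\right) = -148 + n$)
$\frac{1}{S{\left(27,-315 \right)}} = \frac{1}{-148 + 27} = \frac{1}{-121} = - \frac{1}{121}$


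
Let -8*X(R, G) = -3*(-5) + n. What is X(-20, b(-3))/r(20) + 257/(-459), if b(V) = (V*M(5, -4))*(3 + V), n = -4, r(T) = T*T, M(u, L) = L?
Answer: -827449/1468800 ≈ -0.56335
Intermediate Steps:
r(T) = T²
b(V) = -4*V*(3 + V) (b(V) = (V*(-4))*(3 + V) = (-4*V)*(3 + V) = -4*V*(3 + V))
X(R, G) = -11/8 (X(R, G) = -(-3*(-5) - 4)/8 = -(15 - 4)/8 = -⅛*11 = -11/8)
X(-20, b(-3))/r(20) + 257/(-459) = -11/(8*(20²)) + 257/(-459) = -11/8/400 + 257*(-1/459) = -11/8*1/400 - 257/459 = -11/3200 - 257/459 = -827449/1468800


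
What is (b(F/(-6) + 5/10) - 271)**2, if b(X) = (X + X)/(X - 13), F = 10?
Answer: 529966441/7225 ≈ 73352.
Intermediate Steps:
b(X) = 2*X/(-13 + X) (b(X) = (2*X)/(-13 + X) = 2*X/(-13 + X))
(b(F/(-6) + 5/10) - 271)**2 = (2*(10/(-6) + 5/10)/(-13 + (10/(-6) + 5/10)) - 271)**2 = (2*(10*(-1/6) + 5*(1/10))/(-13 + (10*(-1/6) + 5*(1/10))) - 271)**2 = (2*(-5/3 + 1/2)/(-13 + (-5/3 + 1/2)) - 271)**2 = (2*(-7/6)/(-13 - 7/6) - 271)**2 = (2*(-7/6)/(-85/6) - 271)**2 = (2*(-7/6)*(-6/85) - 271)**2 = (14/85 - 271)**2 = (-23021/85)**2 = 529966441/7225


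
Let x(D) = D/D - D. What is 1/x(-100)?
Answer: 1/101 ≈ 0.0099010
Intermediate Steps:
x(D) = 1 - D
1/x(-100) = 1/(1 - 1*(-100)) = 1/(1 + 100) = 1/101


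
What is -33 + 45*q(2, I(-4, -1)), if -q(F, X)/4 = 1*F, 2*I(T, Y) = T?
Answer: -393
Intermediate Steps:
I(T, Y) = T/2
q(F, X) = -4*F
-33 + 45*q(2, I(-4, -1)) = -33 + 45*(-4*2) = -33 + 45*(-8) = -33 - 360 = -393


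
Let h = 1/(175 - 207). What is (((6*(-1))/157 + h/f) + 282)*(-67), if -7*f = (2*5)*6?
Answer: -5694709153/301440 ≈ -18892.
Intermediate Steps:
h = -1/32 (h = 1/(-32) = -1/32 ≈ -0.031250)
f = -60/7 (f = -2*5*6/7 = -10*6/7 = -⅐*60 = -60/7 ≈ -8.5714)
(((6*(-1))/157 + h/f) + 282)*(-67) = (((6*(-1))/157 - 1/(32*(-60/7))) + 282)*(-67) = ((-6*1/157 - 1/32*(-7/60)) + 282)*(-67) = ((-6/157 + 7/1920) + 282)*(-67) = (-10421/301440 + 282)*(-67) = (84995659/301440)*(-67) = -5694709153/301440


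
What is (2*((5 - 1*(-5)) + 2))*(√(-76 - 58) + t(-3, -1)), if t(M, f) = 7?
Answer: 168 + 24*I*√134 ≈ 168.0 + 277.82*I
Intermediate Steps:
(2*((5 - 1*(-5)) + 2))*(√(-76 - 58) + t(-3, -1)) = (2*((5 - 1*(-5)) + 2))*(√(-76 - 58) + 7) = (2*((5 + 5) + 2))*(√(-134) + 7) = (2*(10 + 2))*(I*√134 + 7) = (2*12)*(7 + I*√134) = 24*(7 + I*√134) = 168 + 24*I*√134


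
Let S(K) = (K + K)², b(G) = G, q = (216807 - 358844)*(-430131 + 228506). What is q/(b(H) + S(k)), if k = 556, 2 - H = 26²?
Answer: 5727642025/247174 ≈ 23173.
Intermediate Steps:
q = 28638210125 (q = -142037*(-201625) = 28638210125)
H = -674 (H = 2 - 1*26² = 2 - 1*676 = 2 - 676 = -674)
S(K) = 4*K² (S(K) = (2*K)² = 4*K²)
q/(b(H) + S(k)) = 28638210125/(-674 + 4*556²) = 28638210125/(-674 + 4*309136) = 28638210125/(-674 + 1236544) = 28638210125/1235870 = 28638210125*(1/1235870) = 5727642025/247174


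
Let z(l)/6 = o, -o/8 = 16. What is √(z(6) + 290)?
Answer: I*√478 ≈ 21.863*I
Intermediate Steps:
o = -128 (o = -8*16 = -128)
z(l) = -768 (z(l) = 6*(-128) = -768)
√(z(6) + 290) = √(-768 + 290) = √(-478) = I*√478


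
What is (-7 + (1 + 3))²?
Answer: 9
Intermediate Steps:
(-7 + (1 + 3))² = (-7 + 4)² = (-3)² = 9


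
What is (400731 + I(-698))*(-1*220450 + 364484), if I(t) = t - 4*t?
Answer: 58020496050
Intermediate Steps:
I(t) = -3*t
(400731 + I(-698))*(-1*220450 + 364484) = (400731 - 3*(-698))*(-1*220450 + 364484) = (400731 + 2094)*(-220450 + 364484) = 402825*144034 = 58020496050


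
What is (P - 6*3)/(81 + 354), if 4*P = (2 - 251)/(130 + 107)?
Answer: -199/4740 ≈ -0.041983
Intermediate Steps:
P = -83/316 (P = ((2 - 251)/(130 + 107))/4 = (-249/237)/4 = (-249*1/237)/4 = (¼)*(-83/79) = -83/316 ≈ -0.26266)
(P - 6*3)/(81 + 354) = (-83/316 - 6*3)/(81 + 354) = (-83/316 - 18)/435 = -5771/316*1/435 = -199/4740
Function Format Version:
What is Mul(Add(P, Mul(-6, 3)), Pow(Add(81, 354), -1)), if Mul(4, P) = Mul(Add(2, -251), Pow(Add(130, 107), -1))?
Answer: Rational(-199, 4740) ≈ -0.041983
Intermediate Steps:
P = Rational(-83, 316) (P = Mul(Rational(1, 4), Mul(Add(2, -251), Pow(Add(130, 107), -1))) = Mul(Rational(1, 4), Mul(-249, Pow(237, -1))) = Mul(Rational(1, 4), Mul(-249, Rational(1, 237))) = Mul(Rational(1, 4), Rational(-83, 79)) = Rational(-83, 316) ≈ -0.26266)
Mul(Add(P, Mul(-6, 3)), Pow(Add(81, 354), -1)) = Mul(Add(Rational(-83, 316), Mul(-6, 3)), Pow(Add(81, 354), -1)) = Mul(Add(Rational(-83, 316), -18), Pow(435, -1)) = Mul(Rational(-5771, 316), Rational(1, 435)) = Rational(-199, 4740)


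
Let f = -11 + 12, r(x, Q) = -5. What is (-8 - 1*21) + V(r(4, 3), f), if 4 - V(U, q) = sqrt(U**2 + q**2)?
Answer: -25 - sqrt(26) ≈ -30.099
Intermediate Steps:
f = 1
V(U, q) = 4 - sqrt(U**2 + q**2)
(-8 - 1*21) + V(r(4, 3), f) = (-8 - 1*21) + (4 - sqrt((-5)**2 + 1**2)) = (-8 - 21) + (4 - sqrt(25 + 1)) = -29 + (4 - sqrt(26)) = -25 - sqrt(26)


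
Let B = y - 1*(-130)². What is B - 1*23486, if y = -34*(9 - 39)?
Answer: -39366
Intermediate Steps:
y = 1020 (y = -34*(-30) = 1020)
B = -15880 (B = 1020 - 1*(-130)² = 1020 - 1*16900 = 1020 - 16900 = -15880)
B - 1*23486 = -15880 - 1*23486 = -15880 - 23486 = -39366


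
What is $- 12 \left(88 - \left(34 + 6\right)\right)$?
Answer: $-576$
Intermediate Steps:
$- 12 \left(88 - \left(34 + 6\right)\right) = - 12 \left(88 - 40\right) = \left(-12\right) 48 = -576$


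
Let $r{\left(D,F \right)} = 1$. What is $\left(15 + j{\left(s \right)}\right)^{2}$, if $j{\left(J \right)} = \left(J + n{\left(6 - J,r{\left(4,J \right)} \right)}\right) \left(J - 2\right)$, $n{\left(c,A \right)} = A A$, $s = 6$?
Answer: $1849$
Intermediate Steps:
$n{\left(c,A \right)} = A^{2}$
$j{\left(J \right)} = \left(1 + J\right) \left(-2 + J\right)$ ($j{\left(J \right)} = \left(J + 1^{2}\right) \left(J - 2\right) = \left(J + 1\right) \left(-2 + J\right) = \left(1 + J\right) \left(-2 + J\right)$)
$\left(15 + j{\left(s \right)}\right)^{2} = \left(15 - \left(8 - 36\right)\right)^{2} = \left(15 - -28\right)^{2} = \left(15 + 28\right)^{2} = 43^{2} = 1849$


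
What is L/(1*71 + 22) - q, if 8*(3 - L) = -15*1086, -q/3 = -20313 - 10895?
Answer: -11606657/124 ≈ -93602.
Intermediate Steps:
q = 93624 (q = -3*(-20313 - 10895) = -3*(-31208) = 93624)
L = 8157/4 (L = 3 - (-15)*1086/8 = 3 - ⅛*(-16290) = 3 + 8145/4 = 8157/4 ≈ 2039.3)
L/(1*71 + 22) - q = 8157/(4*(1*71 + 22)) - 1*93624 = 8157/(4*(71 + 22)) - 93624 = (8157/4)/93 - 93624 = (8157/4)*(1/93) - 93624 = 2719/124 - 93624 = -11606657/124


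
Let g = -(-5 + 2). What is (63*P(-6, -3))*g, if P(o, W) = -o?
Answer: 1134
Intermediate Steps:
g = 3 (g = -1*(-3) = 3)
(63*P(-6, -3))*g = (63*(-1*(-6)))*3 = (63*6)*3 = 378*3 = 1134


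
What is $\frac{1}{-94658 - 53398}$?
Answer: $- \frac{1}{148056} \approx -6.7542 \cdot 10^{-6}$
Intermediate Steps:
$\frac{1}{-94658 - 53398} = \frac{1}{-148056} = - \frac{1}{148056}$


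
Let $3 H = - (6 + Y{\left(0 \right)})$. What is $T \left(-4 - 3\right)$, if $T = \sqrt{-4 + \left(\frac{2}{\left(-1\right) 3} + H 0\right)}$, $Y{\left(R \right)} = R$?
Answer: $- \frac{7 i \sqrt{42}}{3} \approx - 15.122 i$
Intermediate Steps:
$H = -2$ ($H = \frac{\left(-1\right) \left(6 + 0\right)}{3} = \frac{\left(-1\right) 6}{3} = \frac{1}{3} \left(-6\right) = -2$)
$T = \frac{i \sqrt{42}}{3}$ ($T = \sqrt{-4 + \left(\frac{2}{\left(-1\right) 3} - 0\right)} = \sqrt{-4 + \left(\frac{2}{-3} + 0\right)} = \sqrt{-4 + \left(2 \left(- \frac{1}{3}\right) + 0\right)} = \sqrt{-4 + \left(- \frac{2}{3} + 0\right)} = \sqrt{-4 - \frac{2}{3}} = \sqrt{- \frac{14}{3}} = \frac{i \sqrt{42}}{3} \approx 2.1602 i$)
$T \left(-4 - 3\right) = \frac{i \sqrt{42}}{3} \left(-4 - 3\right) = \frac{i \sqrt{42}}{3} \left(-7\right) = - \frac{7 i \sqrt{42}}{3}$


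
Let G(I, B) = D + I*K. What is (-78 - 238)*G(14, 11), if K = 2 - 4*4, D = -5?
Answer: 63516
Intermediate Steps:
K = -14 (K = 2 - 16 = -14)
G(I, B) = -5 - 14*I (G(I, B) = -5 + I*(-14) = -5 - 14*I)
(-78 - 238)*G(14, 11) = (-78 - 238)*(-5 - 14*14) = -316*(-5 - 196) = -316*(-201) = 63516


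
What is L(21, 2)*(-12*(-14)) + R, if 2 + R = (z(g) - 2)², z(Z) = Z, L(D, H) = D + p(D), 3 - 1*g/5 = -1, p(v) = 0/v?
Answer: 3850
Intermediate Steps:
p(v) = 0
g = 20 (g = 15 - 5*(-1) = 15 + 5 = 20)
L(D, H) = D (L(D, H) = D + 0 = D)
R = 322 (R = -2 + (20 - 2)² = -2 + 18² = -2 + 324 = 322)
L(21, 2)*(-12*(-14)) + R = 21*(-12*(-14)) + 322 = 21*168 + 322 = 3528 + 322 = 3850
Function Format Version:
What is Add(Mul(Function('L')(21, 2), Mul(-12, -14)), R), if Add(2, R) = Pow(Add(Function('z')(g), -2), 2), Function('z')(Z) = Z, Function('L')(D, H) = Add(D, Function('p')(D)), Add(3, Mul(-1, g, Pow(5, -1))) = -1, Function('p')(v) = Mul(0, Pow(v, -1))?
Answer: 3850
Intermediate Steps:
Function('p')(v) = 0
g = 20 (g = Add(15, Mul(-5, -1)) = Add(15, 5) = 20)
Function('L')(D, H) = D (Function('L')(D, H) = Add(D, 0) = D)
R = 322 (R = Add(-2, Pow(Add(20, -2), 2)) = Add(-2, Pow(18, 2)) = Add(-2, 324) = 322)
Add(Mul(Function('L')(21, 2), Mul(-12, -14)), R) = Add(Mul(21, Mul(-12, -14)), 322) = Add(Mul(21, 168), 322) = Add(3528, 322) = 3850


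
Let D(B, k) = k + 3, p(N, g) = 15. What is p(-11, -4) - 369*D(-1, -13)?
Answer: 3705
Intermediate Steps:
D(B, k) = 3 + k
p(-11, -4) - 369*D(-1, -13) = 15 - 369*(3 - 13) = 15 - 369*(-10) = 15 + 3690 = 3705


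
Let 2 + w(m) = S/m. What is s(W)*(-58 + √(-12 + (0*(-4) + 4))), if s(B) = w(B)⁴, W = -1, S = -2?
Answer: 0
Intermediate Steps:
w(m) = -2 - 2/m
s(B) = (-2 - 2/B)⁴
s(W)*(-58 + √(-12 + (0*(-4) + 4))) = (16*(1 - 1)⁴/(-1)⁴)*(-58 + √(-12 + (0*(-4) + 4))) = (16*1*0⁴)*(-58 + √(-12 + (0 + 4))) = (16*1*0)*(-58 + √(-12 + 4)) = 0*(-58 + √(-8)) = 0*(-58 + 2*I*√2) = 0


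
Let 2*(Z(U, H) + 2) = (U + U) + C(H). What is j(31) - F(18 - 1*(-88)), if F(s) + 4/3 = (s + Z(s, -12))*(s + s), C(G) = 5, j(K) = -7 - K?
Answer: -135260/3 ≈ -45087.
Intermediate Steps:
Z(U, H) = ½ + U (Z(U, H) = -2 + ((U + U) + 5)/2 = -2 + (2*U + 5)/2 = -2 + (5 + 2*U)/2 = -2 + (5/2 + U) = ½ + U)
F(s) = -4/3 + 2*s*(½ + 2*s) (F(s) = -4/3 + (s + (½ + s))*(s + s) = -4/3 + (½ + 2*s)*(2*s) = -4/3 + 2*s*(½ + 2*s))
j(31) - F(18 - 1*(-88)) = (-7 - 1*31) - (-4/3 + (18 - 1*(-88)) + 4*(18 - 1*(-88))²) = (-7 - 31) - (-4/3 + (18 + 88) + 4*(18 + 88)²) = -38 - (-4/3 + 106 + 4*106²) = -38 - (-4/3 + 106 + 4*11236) = -38 - (-4/3 + 106 + 44944) = -38 - 1*135146/3 = -38 - 135146/3 = -135260/3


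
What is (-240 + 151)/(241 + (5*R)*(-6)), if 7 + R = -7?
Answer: -89/661 ≈ -0.13464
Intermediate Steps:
R = -14 (R = -7 - 7 = -14)
(-240 + 151)/(241 + (5*R)*(-6)) = (-240 + 151)/(241 + (5*(-14))*(-6)) = -89/(241 - 70*(-6)) = -89/(241 + 420) = -89/661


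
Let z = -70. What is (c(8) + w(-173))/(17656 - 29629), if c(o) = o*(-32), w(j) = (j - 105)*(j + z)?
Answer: -67298/11973 ≈ -5.6208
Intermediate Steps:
w(j) = (-105 + j)*(-70 + j) (w(j) = (j - 105)*(j - 70) = (-105 + j)*(-70 + j))
c(o) = -32*o
(c(8) + w(-173))/(17656 - 29629) = (-32*8 + (7350 + (-173)² - 175*(-173)))/(17656 - 29629) = (-256 + (7350 + 29929 + 30275))/(-11973) = (-256 + 67554)*(-1/11973) = 67298*(-1/11973) = -67298/11973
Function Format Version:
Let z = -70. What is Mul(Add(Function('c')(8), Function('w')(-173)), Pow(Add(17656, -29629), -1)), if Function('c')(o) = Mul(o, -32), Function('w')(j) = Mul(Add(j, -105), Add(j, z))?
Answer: Rational(-67298, 11973) ≈ -5.6208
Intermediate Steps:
Function('w')(j) = Mul(Add(-105, j), Add(-70, j)) (Function('w')(j) = Mul(Add(j, -105), Add(j, -70)) = Mul(Add(-105, j), Add(-70, j)))
Function('c')(o) = Mul(-32, o)
Mul(Add(Function('c')(8), Function('w')(-173)), Pow(Add(17656, -29629), -1)) = Mul(Add(Mul(-32, 8), Add(7350, Pow(-173, 2), Mul(-175, -173))), Pow(Add(17656, -29629), -1)) = Mul(Add(-256, Add(7350, 29929, 30275)), Pow(-11973, -1)) = Mul(Add(-256, 67554), Rational(-1, 11973)) = Mul(67298, Rational(-1, 11973)) = Rational(-67298, 11973)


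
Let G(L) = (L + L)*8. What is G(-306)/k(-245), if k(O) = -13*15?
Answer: 1632/65 ≈ 25.108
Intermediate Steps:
k(O) = -195
G(L) = 16*L (G(L) = (2*L)*8 = 16*L)
G(-306)/k(-245) = (16*(-306))/(-195) = -4896*(-1/195) = 1632/65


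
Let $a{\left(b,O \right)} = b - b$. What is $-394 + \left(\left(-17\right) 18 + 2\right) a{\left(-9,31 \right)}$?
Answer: $-394$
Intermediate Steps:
$a{\left(b,O \right)} = 0$
$-394 + \left(\left(-17\right) 18 + 2\right) a{\left(-9,31 \right)} = -394 + \left(\left(-17\right) 18 + 2\right) 0 = -394 + \left(-306 + 2\right) 0 = -394 - 0 = -394 + 0 = -394$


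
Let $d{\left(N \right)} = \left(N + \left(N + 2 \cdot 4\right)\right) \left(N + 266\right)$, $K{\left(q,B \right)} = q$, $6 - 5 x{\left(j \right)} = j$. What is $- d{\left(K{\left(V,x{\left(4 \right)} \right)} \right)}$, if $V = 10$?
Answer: $-7728$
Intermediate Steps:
$x{\left(j \right)} = \frac{6}{5} - \frac{j}{5}$
$d{\left(N \right)} = \left(8 + 2 N\right) \left(266 + N\right)$ ($d{\left(N \right)} = \left(N + \left(N + 8\right)\right) \left(266 + N\right) = \left(N + \left(8 + N\right)\right) \left(266 + N\right) = \left(8 + 2 N\right) \left(266 + N\right)$)
$- d{\left(K{\left(V,x{\left(4 \right)} \right)} \right)} = - (2128 + 2 \cdot 10^{2} + 540 \cdot 10) = - (2128 + 2 \cdot 100 + 5400) = - (2128 + 200 + 5400) = \left(-1\right) 7728 = -7728$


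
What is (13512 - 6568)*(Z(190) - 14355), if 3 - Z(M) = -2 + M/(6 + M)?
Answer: -697571920/7 ≈ -9.9653e+7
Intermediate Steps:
Z(M) = 5 - M/(6 + M) (Z(M) = 3 - (-2 + M/(6 + M)) = 3 + (2 - M/(6 + M)) = 5 - M/(6 + M))
(13512 - 6568)*(Z(190) - 14355) = (13512 - 6568)*(2*(15 + 2*190)/(6 + 190) - 14355) = 6944*(2*(15 + 380)/196 - 14355) = 6944*(2*(1/196)*395 - 14355) = 6944*(395/98 - 14355) = 6944*(-1406395/98) = -697571920/7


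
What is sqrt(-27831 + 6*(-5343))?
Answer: I*sqrt(59889) ≈ 244.72*I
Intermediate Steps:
sqrt(-27831 + 6*(-5343)) = sqrt(-27831 - 32058) = sqrt(-59889) = I*sqrt(59889)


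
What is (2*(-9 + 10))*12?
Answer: 24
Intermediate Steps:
(2*(-9 + 10))*12 = (2*1)*12 = 2*12 = 24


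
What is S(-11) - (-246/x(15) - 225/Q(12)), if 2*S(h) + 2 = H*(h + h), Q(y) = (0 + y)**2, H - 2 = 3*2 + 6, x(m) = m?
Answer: -10963/80 ≈ -137.04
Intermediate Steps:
H = 14 (H = 2 + (3*2 + 6) = 2 + (6 + 6) = 2 + 12 = 14)
Q(y) = y**2
S(h) = -1 + 14*h (S(h) = -1 + (14*(h + h))/2 = -1 + (14*(2*h))/2 = -1 + (28*h)/2 = -1 + 14*h)
S(-11) - (-246/x(15) - 225/Q(12)) = (-1 + 14*(-11)) - (-246/15 - 225/(12**2)) = (-1 - 154) - (-246*1/15 - 225/144) = -155 - (-82/5 - 225*1/144) = -155 - (-82/5 - 25/16) = -155 - 1*(-1437/80) = -155 + 1437/80 = -10963/80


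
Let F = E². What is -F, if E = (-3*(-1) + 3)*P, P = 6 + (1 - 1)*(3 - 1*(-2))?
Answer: -1296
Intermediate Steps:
P = 6 (P = 6 + 0*(3 + 2) = 6 + 0*5 = 6 + 0 = 6)
E = 36 (E = (-3*(-1) + 3)*6 = (3 + 3)*6 = 6*6 = 36)
F = 1296 (F = 36² = 1296)
-F = -1*1296 = -1296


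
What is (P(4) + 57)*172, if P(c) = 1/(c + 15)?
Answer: 186448/19 ≈ 9813.0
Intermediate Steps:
P(c) = 1/(15 + c)
(P(4) + 57)*172 = (1/(15 + 4) + 57)*172 = (1/19 + 57)*172 = (1084/19)*172 = 186448/19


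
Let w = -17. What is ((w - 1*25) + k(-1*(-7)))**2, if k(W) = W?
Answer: 1225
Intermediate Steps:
((w - 1*25) + k(-1*(-7)))**2 = ((-17 - 1*25) - 1*(-7))**2 = ((-17 - 25) + 7)**2 = (-42 + 7)**2 = (-35)**2 = 1225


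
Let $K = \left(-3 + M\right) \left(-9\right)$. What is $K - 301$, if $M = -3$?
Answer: $-247$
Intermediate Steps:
$K = 54$ ($K = \left(-3 - 3\right) \left(-9\right) = \left(-6\right) \left(-9\right) = 54$)
$K - 301 = 54 - 301 = -247$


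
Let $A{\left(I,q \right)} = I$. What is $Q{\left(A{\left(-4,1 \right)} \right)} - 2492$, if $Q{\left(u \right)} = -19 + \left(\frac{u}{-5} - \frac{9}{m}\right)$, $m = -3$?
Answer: $- \frac{12536}{5} \approx -2507.2$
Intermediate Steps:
$Q{\left(u \right)} = -16 - \frac{u}{5}$ ($Q{\left(u \right)} = -19 + \left(\frac{u}{-5} - \frac{9}{-3}\right) = -19 + \left(u \left(- \frac{1}{5}\right) - -3\right) = -19 - \left(-3 + \frac{u}{5}\right) = -16 - \frac{u}{5}$)
$Q{\left(A{\left(-4,1 \right)} \right)} - 2492 = \left(-16 - - \frac{4}{5}\right) - 2492 = \left(-16 + \frac{4}{5}\right) - 2492 = - \frac{76}{5} - 2492 = - \frac{12536}{5}$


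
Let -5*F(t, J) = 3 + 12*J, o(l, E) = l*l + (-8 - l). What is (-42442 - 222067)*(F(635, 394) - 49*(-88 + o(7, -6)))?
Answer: -2248061991/5 ≈ -4.4961e+8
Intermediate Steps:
o(l, E) = -8 + l² - l (o(l, E) = l² + (-8 - l) = -8 + l² - l)
F(t, J) = -⅗ - 12*J/5 (F(t, J) = -(3 + 12*J)/5 = -⅗ - 12*J/5)
(-42442 - 222067)*(F(635, 394) - 49*(-88 + o(7, -6))) = (-42442 - 222067)*((-⅗ - 12/5*394) - 49*(-88 + (-8 + 7² - 1*7))) = -264509*((-⅗ - 4728/5) - 49*(-88 + (-8 + 49 - 7))) = -264509*(-4731/5 - 49*(-88 + 34)) = -264509*(-4731/5 - 49*(-54)) = -264509*(-4731/5 + 2646) = -264509*8499/5 = -2248061991/5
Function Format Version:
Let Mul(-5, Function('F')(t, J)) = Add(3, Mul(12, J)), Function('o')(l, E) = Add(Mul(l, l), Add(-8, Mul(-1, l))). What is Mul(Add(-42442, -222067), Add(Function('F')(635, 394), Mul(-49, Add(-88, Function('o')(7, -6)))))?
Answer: Rational(-2248061991, 5) ≈ -4.4961e+8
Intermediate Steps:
Function('o')(l, E) = Add(-8, Pow(l, 2), Mul(-1, l)) (Function('o')(l, E) = Add(Pow(l, 2), Add(-8, Mul(-1, l))) = Add(-8, Pow(l, 2), Mul(-1, l)))
Function('F')(t, J) = Add(Rational(-3, 5), Mul(Rational(-12, 5), J)) (Function('F')(t, J) = Mul(Rational(-1, 5), Add(3, Mul(12, J))) = Add(Rational(-3, 5), Mul(Rational(-12, 5), J)))
Mul(Add(-42442, -222067), Add(Function('F')(635, 394), Mul(-49, Add(-88, Function('o')(7, -6))))) = Mul(Add(-42442, -222067), Add(Add(Rational(-3, 5), Mul(Rational(-12, 5), 394)), Mul(-49, Add(-88, Add(-8, Pow(7, 2), Mul(-1, 7)))))) = Mul(-264509, Add(Add(Rational(-3, 5), Rational(-4728, 5)), Mul(-49, Add(-88, Add(-8, 49, -7))))) = Mul(-264509, Add(Rational(-4731, 5), Mul(-49, Add(-88, 34)))) = Mul(-264509, Add(Rational(-4731, 5), Mul(-49, -54))) = Mul(-264509, Add(Rational(-4731, 5), 2646)) = Mul(-264509, Rational(8499, 5)) = Rational(-2248061991, 5)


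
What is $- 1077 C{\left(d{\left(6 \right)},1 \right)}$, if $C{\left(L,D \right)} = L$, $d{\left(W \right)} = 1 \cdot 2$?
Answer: $-2154$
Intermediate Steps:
$d{\left(W \right)} = 2$
$- 1077 C{\left(d{\left(6 \right)},1 \right)} = \left(-1077\right) 2 = -2154$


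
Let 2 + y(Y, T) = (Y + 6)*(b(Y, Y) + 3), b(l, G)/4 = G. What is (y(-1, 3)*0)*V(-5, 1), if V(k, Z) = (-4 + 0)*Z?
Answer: 0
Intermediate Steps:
b(l, G) = 4*G
V(k, Z) = -4*Z
y(Y, T) = -2 + (3 + 4*Y)*(6 + Y) (y(Y, T) = -2 + (Y + 6)*(4*Y + 3) = -2 + (6 + Y)*(3 + 4*Y) = -2 + (3 + 4*Y)*(6 + Y))
(y(-1, 3)*0)*V(-5, 1) = ((16 + 4*(-1)² + 27*(-1))*0)*(-4*1) = ((16 + 4*1 - 27)*0)*(-4) = ((16 + 4 - 27)*0)*(-4) = -7*0*(-4) = 0*(-4) = 0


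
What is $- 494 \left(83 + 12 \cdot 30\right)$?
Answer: $-218842$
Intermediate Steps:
$- 494 \left(83 + 12 \cdot 30\right) = - 494 \left(83 + 360\right) = \left(-494\right) 443 = -218842$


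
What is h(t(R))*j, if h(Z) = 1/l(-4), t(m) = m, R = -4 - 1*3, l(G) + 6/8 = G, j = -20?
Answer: 80/19 ≈ 4.2105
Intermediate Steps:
l(G) = -¾ + G
R = -7 (R = -4 - 3 = -7)
h(Z) = -4/19 (h(Z) = 1/(-¾ - 4) = 1/(-19/4) = -4/19)
h(t(R))*j = -4/19*(-20) = 80/19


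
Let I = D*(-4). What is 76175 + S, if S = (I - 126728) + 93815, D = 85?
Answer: 42922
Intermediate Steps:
I = -340 (I = 85*(-4) = -340)
S = -33253 (S = (-340 - 126728) + 93815 = -127068 + 93815 = -33253)
76175 + S = 76175 - 33253 = 42922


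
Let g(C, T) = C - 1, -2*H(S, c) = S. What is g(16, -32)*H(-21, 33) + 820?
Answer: 1955/2 ≈ 977.50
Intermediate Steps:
H(S, c) = -S/2
g(C, T) = -1 + C
g(16, -32)*H(-21, 33) + 820 = (-1 + 16)*(-½*(-21)) + 820 = 15*(21/2) + 820 = 315/2 + 820 = 1955/2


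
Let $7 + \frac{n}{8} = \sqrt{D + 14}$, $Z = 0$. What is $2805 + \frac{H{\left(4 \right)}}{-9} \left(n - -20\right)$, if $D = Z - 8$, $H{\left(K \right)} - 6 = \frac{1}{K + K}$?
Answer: $\frac{5659}{2} - \frac{49 \sqrt{6}}{9} \approx 2816.2$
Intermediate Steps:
$H{\left(K \right)} = 6 + \frac{1}{2 K}$ ($H{\left(K \right)} = 6 + \frac{1}{K + K} = 6 + \frac{1}{2 K}$)
$D = -8$ ($D = 0 - 8 = -8$)
$n = -56 + 8 \sqrt{6}$ ($n = -56 + 8 \sqrt{-8 + 14} = -56 + 8 \sqrt{6} \approx -36.404$)
$2805 + \frac{H{\left(4 \right)}}{-9} \left(n - -20\right) = 2805 + \frac{6 + \frac{1}{2 \cdot 4}}{-9} \left(\left(-56 + 8 \sqrt{6}\right) - -20\right) = 2805 + \left(6 + \frac{1}{2} \cdot \frac{1}{4}\right) \left(- \frac{1}{9}\right) \left(\left(-56 + 8 \sqrt{6}\right) + 20\right) = 2805 + \left(6 + \frac{1}{8}\right) \left(- \frac{1}{9}\right) \left(-36 + 8 \sqrt{6}\right) = 2805 + \frac{49}{8} \left(- \frac{1}{9}\right) \left(-36 + 8 \sqrt{6}\right) = 2805 - \frac{49 \left(-36 + 8 \sqrt{6}\right)}{72} = 2805 + \left(\frac{49}{2} - \frac{49 \sqrt{6}}{9}\right) = \frac{5659}{2} - \frac{49 \sqrt{6}}{9}$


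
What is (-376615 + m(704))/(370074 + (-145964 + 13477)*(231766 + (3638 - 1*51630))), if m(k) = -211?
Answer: 188413/12173647932 ≈ 1.5477e-5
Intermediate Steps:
(-376615 + m(704))/(370074 + (-145964 + 13477)*(231766 + (3638 - 1*51630))) = (-376615 - 211)/(370074 + (-145964 + 13477)*(231766 + (3638 - 1*51630))) = -376826/(370074 - 132487*(231766 + (3638 - 51630))) = -376826/(370074 - 132487*(231766 - 47992)) = -376826/(370074 - 132487*183774) = -376826/(370074 - 24347665938) = -376826/(-24347295864) = -376826*(-1/24347295864) = 188413/12173647932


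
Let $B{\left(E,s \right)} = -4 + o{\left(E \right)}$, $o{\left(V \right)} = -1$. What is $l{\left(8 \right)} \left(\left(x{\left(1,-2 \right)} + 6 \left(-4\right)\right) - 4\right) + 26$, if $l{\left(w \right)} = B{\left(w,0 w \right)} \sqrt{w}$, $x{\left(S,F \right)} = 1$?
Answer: $26 + 270 \sqrt{2} \approx 407.84$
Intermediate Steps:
$B{\left(E,s \right)} = -5$ ($B{\left(E,s \right)} = -4 - 1 = -5$)
$l{\left(w \right)} = - 5 \sqrt{w}$
$l{\left(8 \right)} \left(\left(x{\left(1,-2 \right)} + 6 \left(-4\right)\right) - 4\right) + 26 = - 5 \sqrt{8} \left(\left(1 + 6 \left(-4\right)\right) - 4\right) + 26 = - 5 \cdot 2 \sqrt{2} \left(\left(1 - 24\right) - 4\right) + 26 = - 10 \sqrt{2} \left(-23 - 4\right) + 26 = - 10 \sqrt{2} \left(-27\right) + 26 = 270 \sqrt{2} + 26 = 26 + 270 \sqrt{2}$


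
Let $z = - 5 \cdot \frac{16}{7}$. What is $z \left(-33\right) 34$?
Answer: $\frac{89760}{7} \approx 12823.0$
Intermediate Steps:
$z = - \frac{80}{7}$ ($z = - 5 \cdot 16 \cdot \frac{1}{7} = \left(-5\right) \frac{16}{7} = - \frac{80}{7} \approx -11.429$)
$z \left(-33\right) 34 = \left(- \frac{80}{7}\right) \left(-33\right) 34 = \frac{2640}{7} \cdot 34 = \frac{89760}{7}$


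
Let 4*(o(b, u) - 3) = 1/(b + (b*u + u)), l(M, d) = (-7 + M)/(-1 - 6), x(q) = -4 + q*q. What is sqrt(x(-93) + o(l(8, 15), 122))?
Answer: sqrt(18484620829)/1462 ≈ 92.995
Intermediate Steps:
x(q) = -4 + q**2
l(M, d) = 1 - M/7 (l(M, d) = (-7 + M)/(-7) = (-7 + M)*(-1/7) = 1 - M/7)
o(b, u) = 3 + 1/(4*(b + u + b*u)) (o(b, u) = 3 + 1/(4*(b + (b*u + u))) = 3 + 1/(4*(b + (u + b*u))) = 3 + 1/(4*(b + u + b*u)))
sqrt(x(-93) + o(l(8, 15), 122)) = sqrt((-4 + (-93)**2) + (1/4 + 3*(1 - 1/7*8) + 3*122 + 3*(1 - 1/7*8)*122)/((1 - 1/7*8) + 122 + (1 - 1/7*8)*122)) = sqrt((-4 + 8649) + (1/4 + 3*(1 - 8/7) + 366 + 3*(1 - 8/7)*122)/((1 - 8/7) + 122 + (1 - 8/7)*122)) = sqrt(8645 + (1/4 + 3*(-1/7) + 366 + 3*(-1/7)*122)/(-1/7 + 122 - 1/7*122)) = sqrt(8645 + (1/4 - 3/7 + 366 - 366/7)/(-1/7 + 122 - 122/7)) = sqrt(8645 + (8779/28)/(731/7)) = sqrt(8645 + (7/731)*(8779/28)) = sqrt(8645 + 8779/2924) = sqrt(25286759/2924) = sqrt(18484620829)/1462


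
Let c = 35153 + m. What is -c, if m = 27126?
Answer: -62279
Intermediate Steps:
c = 62279 (c = 35153 + 27126 = 62279)
-c = -1*62279 = -62279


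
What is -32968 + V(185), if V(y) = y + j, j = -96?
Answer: -32879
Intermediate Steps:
V(y) = -96 + y (V(y) = y - 96 = -96 + y)
-32968 + V(185) = -32968 + (-96 + 185) = -32968 + 89 = -32879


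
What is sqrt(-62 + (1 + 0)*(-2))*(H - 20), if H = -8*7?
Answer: -608*I ≈ -608.0*I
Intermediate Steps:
H = -56
sqrt(-62 + (1 + 0)*(-2))*(H - 20) = sqrt(-62 + (1 + 0)*(-2))*(-56 - 20) = sqrt(-62 + 1*(-2))*(-76) = sqrt(-62 - 2)*(-76) = sqrt(-64)*(-76) = (8*I)*(-76) = -608*I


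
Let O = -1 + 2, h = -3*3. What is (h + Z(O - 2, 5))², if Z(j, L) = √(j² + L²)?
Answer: (9 - √26)² ≈ 15.218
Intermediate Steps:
h = -9
O = 1
Z(j, L) = √(L² + j²)
(h + Z(O - 2, 5))² = (-9 + √(5² + (1 - 2)²))² = (-9 + √(25 + (-1)²))² = (-9 + √(25 + 1))² = (-9 + √26)²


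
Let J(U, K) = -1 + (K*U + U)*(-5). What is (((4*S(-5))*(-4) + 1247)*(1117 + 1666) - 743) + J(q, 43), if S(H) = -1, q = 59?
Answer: 3501205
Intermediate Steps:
J(U, K) = -1 - 5*U - 5*K*U (J(U, K) = -1 + (U + K*U)*(-5) = -1 + (-5*U - 5*K*U) = -1 - 5*U - 5*K*U)
(((4*S(-5))*(-4) + 1247)*(1117 + 1666) - 743) + J(q, 43) = (((4*(-1))*(-4) + 1247)*(1117 + 1666) - 743) + (-1 - 5*59 - 5*43*59) = ((-4*(-4) + 1247)*2783 - 743) + (-1 - 295 - 12685) = ((16 + 1247)*2783 - 743) - 12981 = (1263*2783 - 743) - 12981 = (3514929 - 743) - 12981 = 3514186 - 12981 = 3501205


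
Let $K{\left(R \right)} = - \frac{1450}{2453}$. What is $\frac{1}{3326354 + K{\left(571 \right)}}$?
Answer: $\frac{2453}{8159544912} \approx 3.0063 \cdot 10^{-7}$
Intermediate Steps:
$K{\left(R \right)} = - \frac{1450}{2453}$ ($K{\left(R \right)} = \left(-1450\right) \frac{1}{2453} = - \frac{1450}{2453}$)
$\frac{1}{3326354 + K{\left(571 \right)}} = \frac{1}{3326354 - \frac{1450}{2453}} = \frac{1}{\frac{8159544912}{2453}} = \frac{2453}{8159544912}$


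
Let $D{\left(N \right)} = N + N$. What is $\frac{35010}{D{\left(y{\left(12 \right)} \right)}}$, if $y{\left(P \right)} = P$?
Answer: $\frac{5835}{4} \approx 1458.8$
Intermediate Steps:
$D{\left(N \right)} = 2 N$
$\frac{35010}{D{\left(y{\left(12 \right)} \right)}} = \frac{35010}{2 \cdot 12} = \frac{35010}{24} = 35010 \cdot \frac{1}{24} = \frac{5835}{4}$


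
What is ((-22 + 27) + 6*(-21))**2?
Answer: 14641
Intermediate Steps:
((-22 + 27) + 6*(-21))**2 = (5 - 126)**2 = (-121)**2 = 14641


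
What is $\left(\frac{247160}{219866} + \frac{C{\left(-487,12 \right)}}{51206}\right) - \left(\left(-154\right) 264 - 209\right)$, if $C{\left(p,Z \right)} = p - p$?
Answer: $\frac{4492535625}{109933} \approx 40866.0$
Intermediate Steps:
$C{\left(p,Z \right)} = 0$
$\left(\frac{247160}{219866} + \frac{C{\left(-487,12 \right)}}{51206}\right) - \left(\left(-154\right) 264 - 209\right) = \left(\frac{247160}{219866} + \frac{0}{51206}\right) - \left(\left(-154\right) 264 - 209\right) = \left(247160 \cdot \frac{1}{219866} + 0 \cdot \frac{1}{51206}\right) - \left(-40656 - 209\right) = \left(\frac{123580}{109933} + 0\right) - -40865 = \frac{123580}{109933} + 40865 = \frac{4492535625}{109933}$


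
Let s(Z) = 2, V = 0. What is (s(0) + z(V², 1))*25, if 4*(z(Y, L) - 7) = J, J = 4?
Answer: 250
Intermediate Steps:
z(Y, L) = 8 (z(Y, L) = 7 + (¼)*4 = 7 + 1 = 8)
(s(0) + z(V², 1))*25 = (2 + 8)*25 = 10*25 = 250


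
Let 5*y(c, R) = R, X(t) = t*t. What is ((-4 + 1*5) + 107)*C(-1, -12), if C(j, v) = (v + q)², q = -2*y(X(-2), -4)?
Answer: 292032/25 ≈ 11681.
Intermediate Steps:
X(t) = t²
y(c, R) = R/5
q = 8/5 (q = -2*(-4)/5 = -2*(-⅘) = 8/5 ≈ 1.6000)
C(j, v) = (8/5 + v)² (C(j, v) = (v + 8/5)² = (8/5 + v)²)
((-4 + 1*5) + 107)*C(-1, -12) = ((-4 + 1*5) + 107)*((8 + 5*(-12))²/25) = ((-4 + 5) + 107)*((8 - 60)²/25) = (1 + 107)*((1/25)*(-52)²) = 108*((1/25)*2704) = 108*(2704/25) = 292032/25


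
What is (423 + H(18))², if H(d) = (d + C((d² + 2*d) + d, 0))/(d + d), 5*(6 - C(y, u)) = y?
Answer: 159946609/900 ≈ 1.7772e+5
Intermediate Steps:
C(y, u) = 6 - y/5
H(d) = (6 - d²/5 + 2*d/5)/(2*d) (H(d) = (d + (6 - ((d² + 2*d) + d)/5))/(d + d) = (d + (6 - (d² + 3*d)/5))/((2*d)) = (d + (6 + (-3*d/5 - d²/5)))*(1/(2*d)) = (d + (6 - 3*d/5 - d²/5))*(1/(2*d)) = (6 - d²/5 + 2*d/5)*(1/(2*d)) = (6 - d²/5 + 2*d/5)/(2*d))
(423 + H(18))² = (423 + (⅕ + 3/18 - ⅒*18))² = (423 + (⅕ + 3*(1/18) - 9/5))² = (423 + (⅕ + ⅙ - 9/5))² = (423 - 43/30)² = (12647/30)² = 159946609/900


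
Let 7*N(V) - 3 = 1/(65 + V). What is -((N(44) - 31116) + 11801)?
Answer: 14737017/763 ≈ 19315.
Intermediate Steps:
N(V) = 3/7 + 1/(7*(65 + V))
-((N(44) - 31116) + 11801) = -(((196 + 3*44)/(7*(65 + 44)) - 31116) + 11801) = -(((⅐)*(196 + 132)/109 - 31116) + 11801) = -(((⅐)*(1/109)*328 - 31116) + 11801) = -((328/763 - 31116) + 11801) = -(-23741180/763 + 11801) = -1*(-14737017/763) = 14737017/763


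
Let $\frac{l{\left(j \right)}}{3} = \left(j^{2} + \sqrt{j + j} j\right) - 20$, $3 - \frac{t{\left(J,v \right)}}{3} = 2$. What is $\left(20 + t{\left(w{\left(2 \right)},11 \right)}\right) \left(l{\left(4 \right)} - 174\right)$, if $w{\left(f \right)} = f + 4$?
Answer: $-4278 + 552 \sqrt{2} \approx -3497.4$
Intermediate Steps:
$w{\left(f \right)} = 4 + f$
$t{\left(J,v \right)} = 3$ ($t{\left(J,v \right)} = 9 - 6 = 3$)
$l{\left(j \right)} = -60 + 3 j^{2} + 3 \sqrt{2} j^{\frac{3}{2}}$ ($l{\left(j \right)} = 3 \left(\left(j^{2} + \sqrt{j + j} j\right) - 20\right) = 3 \left(\left(j^{2} + \sqrt{2 j} j\right) - 20\right) = 3 \left(\left(j^{2} + \sqrt{2} \sqrt{j} j\right) - 20\right) = 3 \left(\left(j^{2} + \sqrt{2} j^{\frac{3}{2}}\right) - 20\right) = 3 \left(-20 + j^{2} + \sqrt{2} j^{\frac{3}{2}}\right) = -60 + 3 j^{2} + 3 \sqrt{2} j^{\frac{3}{2}}$)
$\left(20 + t{\left(w{\left(2 \right)},11 \right)}\right) \left(l{\left(4 \right)} - 174\right) = \left(20 + 3\right) \left(\left(-60 + 3 \cdot 4^{2} + 3 \sqrt{2} \cdot 4^{\frac{3}{2}}\right) - 174\right) = 23 \left(\left(-60 + 3 \cdot 16 + 3 \sqrt{2} \cdot 8\right) - 174\right) = 23 \left(\left(-60 + 48 + 24 \sqrt{2}\right) - 174\right) = 23 \left(\left(-12 + 24 \sqrt{2}\right) - 174\right) = 23 \left(-186 + 24 \sqrt{2}\right) = -4278 + 552 \sqrt{2}$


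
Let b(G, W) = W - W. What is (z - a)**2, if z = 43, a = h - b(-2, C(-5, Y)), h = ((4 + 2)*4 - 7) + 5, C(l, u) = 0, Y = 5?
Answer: 441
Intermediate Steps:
b(G, W) = 0
h = 22 (h = (6*4 - 7) + 5 = (24 - 7) + 5 = 17 + 5 = 22)
a = 22 (a = 22 - 1*0 = 22 + 0 = 22)
(z - a)**2 = (43 - 1*22)**2 = (43 - 22)**2 = 21**2 = 441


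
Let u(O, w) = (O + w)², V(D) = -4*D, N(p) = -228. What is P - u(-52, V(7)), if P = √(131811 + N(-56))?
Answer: -6400 + √131583 ≈ -6037.3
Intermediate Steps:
P = √131583 (P = √(131811 - 228) = √131583 ≈ 362.74)
P - u(-52, V(7)) = √131583 - (-52 - 4*7)² = √131583 - (-52 - 28)² = √131583 - 1*(-80)² = √131583 - 1*6400 = √131583 - 6400 = -6400 + √131583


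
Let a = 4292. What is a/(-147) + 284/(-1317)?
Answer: -1898104/64533 ≈ -29.413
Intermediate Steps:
a/(-147) + 284/(-1317) = 4292/(-147) + 284/(-1317) = 4292*(-1/147) + 284*(-1/1317) = -4292/147 - 284/1317 = -1898104/64533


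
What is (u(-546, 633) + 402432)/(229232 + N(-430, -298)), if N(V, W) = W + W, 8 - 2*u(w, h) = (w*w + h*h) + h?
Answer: 52717/228636 ≈ 0.23057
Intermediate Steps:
u(w, h) = 4 - h/2 - h²/2 - w²/2 (u(w, h) = 4 - ((w*w + h*h) + h)/2 = 4 - ((w² + h²) + h)/2 = 4 - ((h² + w²) + h)/2 = 4 - (h + h² + w²)/2 = 4 + (-h/2 - h²/2 - w²/2) = 4 - h/2 - h²/2 - w²/2)
N(V, W) = 2*W
(u(-546, 633) + 402432)/(229232 + N(-430, -298)) = ((4 - ½*633 - ½*633² - ½*(-546)²) + 402432)/(229232 + 2*(-298)) = ((4 - 633/2 - ½*400689 - ½*298116) + 402432)/(229232 - 596) = ((4 - 633/2 - 400689/2 - 149058) + 402432)/228636 = (-349715 + 402432)*(1/228636) = 52717*(1/228636) = 52717/228636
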